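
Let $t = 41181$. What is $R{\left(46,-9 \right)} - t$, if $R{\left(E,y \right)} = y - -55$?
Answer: $-41135$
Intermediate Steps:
$R{\left(E,y \right)} = 55 + y$ ($R{\left(E,y \right)} = y + 55 = 55 + y$)
$R{\left(46,-9 \right)} - t = \left(55 - 9\right) - 41181 = 46 - 41181 = -41135$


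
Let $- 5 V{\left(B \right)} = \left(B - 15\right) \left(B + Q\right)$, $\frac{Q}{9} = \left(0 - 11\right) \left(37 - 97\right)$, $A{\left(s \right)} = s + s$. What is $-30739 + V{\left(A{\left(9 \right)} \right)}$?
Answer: $- \frac{171569}{5} \approx -34314.0$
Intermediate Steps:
$A{\left(s \right)} = 2 s$
$Q = 5940$ ($Q = 9 \left(0 - 11\right) \left(37 - 97\right) = 9 \left(\left(-11\right) \left(-60\right)\right) = 9 \cdot 660 = 5940$)
$V{\left(B \right)} = - \frac{\left(-15 + B\right) \left(5940 + B\right)}{5}$ ($V{\left(B \right)} = - \frac{\left(B - 15\right) \left(B + 5940\right)}{5} = - \frac{\left(-15 + B\right) \left(5940 + B\right)}{5}$)
$-30739 + V{\left(A{\left(9 \right)} \right)} = -30739 - \left(-17820 + \frac{324}{5} + 1185 \cdot 2 \cdot 9\right) = -30739 - \left(3510 + \frac{324}{5}\right) = -30739 - \frac{17874}{5} = - \frac{171569}{5}$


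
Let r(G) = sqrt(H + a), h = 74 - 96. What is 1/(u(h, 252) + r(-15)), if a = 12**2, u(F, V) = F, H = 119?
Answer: -22/221 - sqrt(263)/221 ≈ -0.17293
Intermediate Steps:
h = -22
a = 144
r(G) = sqrt(263) (r(G) = sqrt(119 + 144) = sqrt(263))
1/(u(h, 252) + r(-15)) = 1/(-22 + sqrt(263))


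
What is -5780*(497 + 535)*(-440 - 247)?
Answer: 4097927520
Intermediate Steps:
-5780*(497 + 535)*(-440 - 247) = -5964960*(-687) = -5780*(-708984) = 4097927520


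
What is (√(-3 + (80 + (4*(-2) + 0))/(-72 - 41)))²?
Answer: -411/113 ≈ -3.6372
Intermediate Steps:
(√(-3 + (80 + (4*(-2) + 0))/(-72 - 41)))² = (√(-3 + (80 + (-8 + 0))/(-113)))² = (√(-3 + (80 - 8)*(-1/113)))² = (√(-3 + 72*(-1/113)))² = (√(-3 - 72/113))² = (√(-411/113))² = (I*√46443/113)² = -411/113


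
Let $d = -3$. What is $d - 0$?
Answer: $-3$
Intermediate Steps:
$d - 0 = -3 - 0 = -3 + 0 = -3$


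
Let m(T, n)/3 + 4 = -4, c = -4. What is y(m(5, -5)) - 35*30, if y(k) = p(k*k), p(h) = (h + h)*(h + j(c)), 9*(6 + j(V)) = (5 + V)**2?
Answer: 655718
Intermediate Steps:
m(T, n) = -24 (m(T, n) = -12 + 3*(-4) = -12 - 12 = -24)
j(V) = -6 + (5 + V)**2/9
p(h) = 2*h*(-53/9 + h) (p(h) = (h + h)*(h + (-6 + (5 - 4)**2/9)) = (2*h)*(h + (-6 + (1/9)*1**2)) = (2*h)*(h + (-6 + (1/9)*1)) = (2*h)*(h + (-6 + 1/9)) = (2*h)*(h - 53/9) = (2*h)*(-53/9 + h) = 2*h*(-53/9 + h))
y(k) = 2*k**2*(-53 + 9*k**2)/9 (y(k) = 2*(k*k)*(-53 + 9*(k*k))/9 = 2*k**2*(-53 + 9*k**2)/9)
y(m(5, -5)) - 35*30 = 2*(-24)**2*(-53/9 + (-24)**2) - 35*30 = 2*576*(-53/9 + 576) - 1050 = 2*576*(5131/9) - 1050 = 656768 - 1050 = 655718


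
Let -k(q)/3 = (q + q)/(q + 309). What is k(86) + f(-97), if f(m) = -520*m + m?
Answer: 19884969/395 ≈ 50342.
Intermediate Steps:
f(m) = -519*m
k(q) = -6*q/(309 + q) (k(q) = -3*(q + q)/(q + 309) = -3*2*q/(309 + q) = -6*q/(309 + q))
k(86) + f(-97) = -6*86/(309 + 86) - 519*(-97) = -6*86/395 + 50343 = -6*86*1/395 + 50343 = -516/395 + 50343 = 19884969/395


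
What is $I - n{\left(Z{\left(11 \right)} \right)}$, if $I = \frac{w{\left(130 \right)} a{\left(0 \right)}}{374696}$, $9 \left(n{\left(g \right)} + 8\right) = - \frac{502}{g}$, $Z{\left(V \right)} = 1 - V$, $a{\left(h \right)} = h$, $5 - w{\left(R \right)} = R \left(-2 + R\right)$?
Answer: $\frac{109}{45} \approx 2.4222$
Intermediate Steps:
$w{\left(R \right)} = 5 - R \left(-2 + R\right)$
$n{\left(g \right)} = -8 - \frac{502}{9 g}$ ($n{\left(g \right)} = -8 + \frac{\left(-502\right) \frac{1}{g}}{9} = -8 - \frac{502}{9 g}$)
$I = 0$ ($I = \frac{\left(5 - 130^{2} + 2 \cdot 130\right) 0}{374696} = \left(5 - 16900 + 260\right) 0 \cdot \frac{1}{374696} = \left(-16635\right) 0 \cdot \frac{1}{374696} = 0 \cdot \frac{1}{374696} = 0$)
$I - n{\left(Z{\left(11 \right)} \right)} = 0 - \left(-8 - \frac{502}{9 \left(1 - 11\right)}\right) = 0 - \left(-8 - \frac{502}{9 \left(-10\right)}\right) = 0 - \left(-8 - - \frac{251}{45}\right) = 0 - \left(-8 + \frac{251}{45}\right) = 0 - - \frac{109}{45} = 0 + \frac{109}{45} = \frac{109}{45}$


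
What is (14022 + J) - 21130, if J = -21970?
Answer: -29078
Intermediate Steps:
(14022 + J) - 21130 = (14022 - 21970) - 21130 = -7948 - 21130 = -29078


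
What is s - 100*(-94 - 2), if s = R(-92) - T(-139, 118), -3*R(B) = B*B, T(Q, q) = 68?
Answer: 20132/3 ≈ 6710.7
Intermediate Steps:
R(B) = -B²/3 (R(B) = -B*B/3 = -B²/3)
s = -8668/3 (s = -⅓*(-92)² - 1*68 = -⅓*8464 - 68 = -8464/3 - 68 = -8668/3 ≈ -2889.3)
s - 100*(-94 - 2) = -8668/3 - 100*(-94 - 2) = -8668/3 - 100*(-96) = -8668/3 - 1*(-9600) = -8668/3 + 9600 = 20132/3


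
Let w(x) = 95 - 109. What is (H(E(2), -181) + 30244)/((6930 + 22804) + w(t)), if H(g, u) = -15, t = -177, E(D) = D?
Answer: 30229/29720 ≈ 1.0171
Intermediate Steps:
w(x) = -14
(H(E(2), -181) + 30244)/((6930 + 22804) + w(t)) = (-15 + 30244)/((6930 + 22804) - 14) = 30229/(29734 - 14) = 30229/29720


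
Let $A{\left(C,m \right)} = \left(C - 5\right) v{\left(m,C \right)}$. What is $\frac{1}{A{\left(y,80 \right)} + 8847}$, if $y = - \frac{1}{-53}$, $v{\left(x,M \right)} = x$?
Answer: $\frac{53}{447771} \approx 0.00011836$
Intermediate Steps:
$y = \frac{1}{53}$ ($y = \left(-1\right) \left(- \frac{1}{53}\right) = \frac{1}{53} \approx 0.018868$)
$A{\left(C,m \right)} = m \left(-5 + C\right)$ ($A{\left(C,m \right)} = \left(C - 5\right) m = \left(-5 + C\right) m = m \left(-5 + C\right)$)
$\frac{1}{A{\left(y,80 \right)} + 8847} = \frac{1}{80 \left(-5 + \frac{1}{53}\right) + 8847} = \frac{1}{80 \left(- \frac{264}{53}\right) + 8847} = \frac{1}{- \frac{21120}{53} + 8847} = \frac{1}{\frac{447771}{53}} = \frac{53}{447771}$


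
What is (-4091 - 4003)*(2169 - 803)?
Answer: -11056404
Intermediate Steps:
(-4091 - 4003)*(2169 - 803) = -8094*1366 = -11056404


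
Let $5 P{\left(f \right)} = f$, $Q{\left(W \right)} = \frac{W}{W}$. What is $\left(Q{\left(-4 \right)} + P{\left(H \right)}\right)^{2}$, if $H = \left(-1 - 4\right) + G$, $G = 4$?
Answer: $\frac{16}{25} \approx 0.64$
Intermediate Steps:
$Q{\left(W \right)} = 1$
$H = -1$ ($H = \left(-1 - 4\right) + 4 = -5 + 4 = -1$)
$P{\left(f \right)} = \frac{f}{5}$
$\left(Q{\left(-4 \right)} + P{\left(H \right)}\right)^{2} = \left(1 + \frac{1}{5} \left(-1\right)\right)^{2} = \left(1 - \frac{1}{5}\right)^{2} = \left(\frac{4}{5}\right)^{2} = \frac{16}{25}$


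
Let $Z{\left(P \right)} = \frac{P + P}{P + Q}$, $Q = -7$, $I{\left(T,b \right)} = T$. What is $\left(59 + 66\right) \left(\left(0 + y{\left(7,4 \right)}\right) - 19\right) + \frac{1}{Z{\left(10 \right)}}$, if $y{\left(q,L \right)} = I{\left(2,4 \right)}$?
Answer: $- \frac{42497}{20} \approx -2124.9$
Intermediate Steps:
$y{\left(q,L \right)} = 2$
$Z{\left(P \right)} = \frac{2 P}{-7 + P}$ ($Z{\left(P \right)} = \frac{P + P}{P - 7} = \frac{2 P}{-7 + P}$)
$\left(59 + 66\right) \left(\left(0 + y{\left(7,4 \right)}\right) - 19\right) + \frac{1}{Z{\left(10 \right)}} = \left(59 + 66\right) \left(\left(0 + 2\right) - 19\right) + \frac{1}{2 \cdot 10 \frac{1}{-7 + 10}} = 125 \left(2 - 19\right) + \frac{1}{2 \cdot 10 \cdot \frac{1}{3}} = 125 \left(-17\right) + \frac{1}{2 \cdot 10 \cdot \frac{1}{3}} = -2125 + \frac{1}{\frac{20}{3}} = -2125 + \frac{3}{20} = - \frac{42497}{20}$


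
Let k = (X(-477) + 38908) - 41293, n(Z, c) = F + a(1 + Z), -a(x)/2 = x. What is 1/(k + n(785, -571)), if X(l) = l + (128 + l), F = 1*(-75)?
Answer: -1/4858 ≈ -0.00020585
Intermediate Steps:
a(x) = -2*x
F = -75
X(l) = 128 + 2*l
n(Z, c) = -77 - 2*Z (n(Z, c) = -75 - 2*(1 + Z) = -75 + (-2 - 2*Z) = -77 - 2*Z)
k = -3211 (k = ((128 + 2*(-477)) + 38908) - 41293 = ((128 - 954) + 38908) - 41293 = (-826 + 38908) - 41293 = 38082 - 41293 = -3211)
1/(k + n(785, -571)) = 1/(-3211 + (-77 - 2*785)) = 1/(-3211 + (-77 - 1570)) = 1/(-3211 - 1647) = 1/(-4858) = -1/4858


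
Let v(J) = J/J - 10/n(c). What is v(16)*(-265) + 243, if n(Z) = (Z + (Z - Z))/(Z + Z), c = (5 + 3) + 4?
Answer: 5278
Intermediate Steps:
c = 12 (c = 8 + 4 = 12)
n(Z) = ½ (n(Z) = (Z + 0)/((2*Z)) = Z*(1/(2*Z)) = ½)
v(J) = -19 (v(J) = J/J - 10/½ = 1 - 10*2 = 1 - 20 = -19)
v(16)*(-265) + 243 = -19*(-265) + 243 = 5035 + 243 = 5278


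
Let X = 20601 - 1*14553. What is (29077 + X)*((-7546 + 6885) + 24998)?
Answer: 854837125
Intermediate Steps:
X = 6048 (X = 20601 - 14553 = 6048)
(29077 + X)*((-7546 + 6885) + 24998) = (29077 + 6048)*((-7546 + 6885) + 24998) = 35125*(-661 + 24998) = 35125*24337 = 854837125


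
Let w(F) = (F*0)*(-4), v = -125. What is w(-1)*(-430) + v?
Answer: -125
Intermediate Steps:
w(F) = 0 (w(F) = 0*(-4) = 0)
w(-1)*(-430) + v = 0*(-430) - 125 = 0 - 125 = -125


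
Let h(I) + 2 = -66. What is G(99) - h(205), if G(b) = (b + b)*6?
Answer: 1256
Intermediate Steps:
h(I) = -68 (h(I) = -2 - 66 = -68)
G(b) = 12*b (G(b) = (2*b)*6 = 12*b)
G(99) - h(205) = 12*99 - 1*(-68) = 1188 + 68 = 1256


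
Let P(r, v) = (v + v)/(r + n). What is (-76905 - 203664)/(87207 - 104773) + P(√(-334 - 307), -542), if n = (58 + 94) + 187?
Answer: 12984015681/1014981046 + 542*I*√641/57781 ≈ 12.792 + 0.23749*I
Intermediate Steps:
n = 339 (n = 152 + 187 = 339)
P(r, v) = 2*v/(339 + r) (P(r, v) = (v + v)/(r + 339) = (2*v)/(339 + r) = 2*v/(339 + r))
(-76905 - 203664)/(87207 - 104773) + P(√(-334 - 307), -542) = (-76905 - 203664)/(87207 - 104773) + 2*(-542)/(339 + √(-334 - 307)) = -280569/(-17566) + 2*(-542)/(339 + √(-641)) = -280569*(-1/17566) + 2*(-542)/(339 + I*√641) = 280569/17566 - 1084/(339 + I*√641)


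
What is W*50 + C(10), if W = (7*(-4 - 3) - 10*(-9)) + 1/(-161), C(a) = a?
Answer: 331610/161 ≈ 2059.7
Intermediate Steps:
W = 6600/161 (W = (7*(-7) + 90) - 1/161 = (-49 + 90) - 1/161 = 41 - 1/161 = 6600/161 ≈ 40.994)
W*50 + C(10) = (6600/161)*50 + 10 = 330000/161 + 10 = 331610/161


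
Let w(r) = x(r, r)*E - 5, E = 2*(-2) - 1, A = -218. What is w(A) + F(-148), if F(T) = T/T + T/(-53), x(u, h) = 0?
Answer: -64/53 ≈ -1.2075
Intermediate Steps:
E = -5 (E = -4 - 1 = -5)
w(r) = -5 (w(r) = 0*(-5) - 5 = 0 - 5 = -5)
F(T) = 1 - T/53 (F(T) = 1 + T*(-1/53) = 1 - T/53)
w(A) + F(-148) = -5 + (1 - 1/53*(-148)) = -5 + (1 + 148/53) = -5 + 201/53 = -64/53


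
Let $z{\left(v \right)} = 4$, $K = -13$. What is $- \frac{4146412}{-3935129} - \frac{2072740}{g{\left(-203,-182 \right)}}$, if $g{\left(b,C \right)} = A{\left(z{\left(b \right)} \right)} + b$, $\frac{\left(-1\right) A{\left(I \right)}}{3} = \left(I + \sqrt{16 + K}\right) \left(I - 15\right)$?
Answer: $\frac{289559402430274}{3490459423} + \frac{34200210 \sqrt{3}}{887} \approx 1.4974 \cdot 10^{5}$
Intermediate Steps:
$A{\left(I \right)} = - 3 \left(-15 + I\right) \left(I + \sqrt{3}\right)$ ($A{\left(I \right)} = - 3 \left(I + \sqrt{16 - 13}\right) \left(I - 15\right) = - 3 \left(I + \sqrt{3}\right) \left(-15 + I\right) = - 3 \left(-15 + I\right) \left(I + \sqrt{3}\right)$)
$g{\left(b,C \right)} = 132 + b + 33 \sqrt{3}$ ($g{\left(b,C \right)} = \left(- 3 \cdot 4^{2} + 45 \cdot 4 + 45 \sqrt{3} - 12 \sqrt{3}\right) + b = \left(\left(-3\right) 16 + 180 + 45 \sqrt{3} - 12 \sqrt{3}\right) + b = \left(-48 + 180 + 45 \sqrt{3} - 12 \sqrt{3}\right) + b = \left(132 + 33 \sqrt{3}\right) + b = 132 + b + 33 \sqrt{3}$)
$- \frac{4146412}{-3935129} - \frac{2072740}{g{\left(-203,-182 \right)}} = - \frac{4146412}{-3935129} - \frac{2072740}{132 - 203 + 33 \sqrt{3}} = \left(-4146412\right) \left(- \frac{1}{3935129}\right) - \frac{2072740}{-71 + 33 \sqrt{3}} = \frac{4146412}{3935129} - \frac{2072740}{-71 + 33 \sqrt{3}}$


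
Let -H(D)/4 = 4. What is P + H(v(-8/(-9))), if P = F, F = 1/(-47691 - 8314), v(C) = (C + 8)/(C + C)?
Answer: -896081/56005 ≈ -16.000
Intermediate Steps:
v(C) = (8 + C)/(2*C) (v(C) = (8 + C)/((2*C)) = (8 + C)*(1/(2*C)) = (8 + C)/(2*C))
H(D) = -16 (H(D) = -4*4 = -16)
F = -1/56005 (F = 1/(-56005) = -1/56005 ≈ -1.7856e-5)
P = -1/56005 ≈ -1.7856e-5
P + H(v(-8/(-9))) = -1/56005 - 16 = -896081/56005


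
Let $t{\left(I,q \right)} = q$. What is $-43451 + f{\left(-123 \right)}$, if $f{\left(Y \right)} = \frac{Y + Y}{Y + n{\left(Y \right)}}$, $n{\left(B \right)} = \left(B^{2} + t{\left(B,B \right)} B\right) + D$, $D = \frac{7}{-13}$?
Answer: $- \frac{8510922773}{195874} \approx -43451.0$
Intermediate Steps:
$D = - \frac{7}{13}$ ($D = 7 \left(- \frac{1}{13}\right) = - \frac{7}{13} \approx -0.53846$)
$n{\left(B \right)} = - \frac{7}{13} + 2 B^{2}$ ($n{\left(B \right)} = \left(B^{2} + B B\right) - \frac{7}{13} = \left(B^{2} + B^{2}\right) - \frac{7}{13} = 2 B^{2} - \frac{7}{13} = - \frac{7}{13} + 2 B^{2}$)
$f{\left(Y \right)} = \frac{2 Y}{- \frac{7}{13} + Y + 2 Y^{2}}$ ($f{\left(Y \right)} = \frac{Y + Y}{Y + \left(- \frac{7}{13} + 2 Y^{2}\right)} = \frac{2 Y}{- \frac{7}{13} + Y + 2 Y^{2}}$)
$-43451 + f{\left(-123 \right)} = -43451 + 26 \left(-123\right) \frac{1}{-7 + 13 \left(-123\right) + 26 \left(-123\right)^{2}} = -43451 + 26 \left(-123\right) \frac{1}{-7 - 1599 + 26 \cdot 15129} = -43451 + 26 \left(-123\right) \frac{1}{-7 - 1599 + 393354} = -43451 + 26 \left(-123\right) \frac{1}{391748} = -43451 - \frac{1599}{195874} = - \frac{8510922773}{195874}$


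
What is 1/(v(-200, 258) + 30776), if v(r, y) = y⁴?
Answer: 1/4430796872 ≈ 2.2569e-10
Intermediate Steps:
1/(v(-200, 258) + 30776) = 1/(258⁴ + 30776) = 1/(4430766096 + 30776) = 1/4430796872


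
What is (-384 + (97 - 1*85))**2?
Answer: 138384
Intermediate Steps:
(-384 + (97 - 1*85))**2 = (-384 + (97 - 85))**2 = (-384 + 12)**2 = (-372)**2 = 138384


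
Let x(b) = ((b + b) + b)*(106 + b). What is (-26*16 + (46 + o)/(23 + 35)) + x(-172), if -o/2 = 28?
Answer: 975555/29 ≈ 33640.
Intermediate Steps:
o = -56 (o = -2*28 = -56)
x(b) = 3*b*(106 + b) (x(b) = (2*b + b)*(106 + b) = (3*b)*(106 + b) = 3*b*(106 + b))
(-26*16 + (46 + o)/(23 + 35)) + x(-172) = (-26*16 + (46 - 56)/(23 + 35)) + 3*(-172)*(106 - 172) = (-416 - 10/58) + 3*(-172)*(-66) = (-416 - 10*1/58) + 34056 = (-416 - 5/29) + 34056 = -12069/29 + 34056 = 975555/29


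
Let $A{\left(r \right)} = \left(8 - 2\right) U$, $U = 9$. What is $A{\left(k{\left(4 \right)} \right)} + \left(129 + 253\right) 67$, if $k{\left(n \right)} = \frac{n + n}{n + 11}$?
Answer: $25648$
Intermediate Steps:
$k{\left(n \right)} = \frac{2 n}{11 + n}$
$A{\left(r \right)} = 54$ ($A{\left(r \right)} = \left(8 - 2\right) 9 = 6 \cdot 9 = 54$)
$A{\left(k{\left(4 \right)} \right)} + \left(129 + 253\right) 67 = 54 + \left(129 + 253\right) 67 = 54 + 382 \cdot 67 = 54 + 25594 = 25648$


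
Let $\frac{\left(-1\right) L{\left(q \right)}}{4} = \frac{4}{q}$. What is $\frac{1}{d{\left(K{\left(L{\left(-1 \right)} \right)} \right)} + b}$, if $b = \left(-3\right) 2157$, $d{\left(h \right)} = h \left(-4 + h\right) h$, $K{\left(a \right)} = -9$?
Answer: $- \frac{1}{7524} \approx -0.00013291$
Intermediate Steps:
$L{\left(q \right)} = - \frac{16}{q}$ ($L{\left(q \right)} = - 4 \frac{4}{q} = - \frac{16}{q}$)
$d{\left(h \right)} = h^{2} \left(-4 + h\right)$
$b = -6471$
$\frac{1}{d{\left(K{\left(L{\left(-1 \right)} \right)} \right)} + b} = \frac{1}{\left(-9\right)^{2} \left(-4 - 9\right) - 6471} = \frac{1}{81 \left(-13\right) - 6471} = \frac{1}{-1053 - 6471} = \frac{1}{-7524} = - \frac{1}{7524}$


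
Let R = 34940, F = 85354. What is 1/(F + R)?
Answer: 1/120294 ≈ 8.3130e-6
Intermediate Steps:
1/(F + R) = 1/(85354 + 34940) = 1/120294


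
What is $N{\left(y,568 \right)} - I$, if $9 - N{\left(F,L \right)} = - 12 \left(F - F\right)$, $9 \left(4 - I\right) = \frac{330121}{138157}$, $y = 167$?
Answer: $\frac{6547186}{1243413} \approx 5.2655$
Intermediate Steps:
$I = \frac{4643531}{1243413}$ ($I = 4 - \frac{330121 \cdot \frac{1}{138157}}{9} = 4 - \frac{330121}{1243413} = \frac{4643531}{1243413} \approx 3.7345$)
$N{\left(F,L \right)} = 9$ ($N{\left(F,L \right)} = 9 - - 12 \left(F - F\right) = 9 - \left(-12\right) 0 = 9 - 0 = 9 + 0 = 9$)
$N{\left(y,568 \right)} - I = 9 - \frac{4643531}{1243413} = \frac{6547186}{1243413}$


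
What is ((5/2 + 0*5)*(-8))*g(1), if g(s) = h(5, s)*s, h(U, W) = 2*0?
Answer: 0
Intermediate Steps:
h(U, W) = 0
g(s) = 0 (g(s) = 0*s = 0)
((5/2 + 0*5)*(-8))*g(1) = ((5/2 + 0*5)*(-8))*0 = ((5*(½) + 0)*(-8))*0 = ((5/2 + 0)*(-8))*0 = ((5/2)*(-8))*0 = -20*0 = 0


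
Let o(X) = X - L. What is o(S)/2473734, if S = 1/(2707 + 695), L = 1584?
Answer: -5388767/8415643068 ≈ -0.00064033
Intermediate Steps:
S = 1/3402 ≈ 0.00029394
o(X) = -1584 + X (o(X) = X - 1*1584 = X - 1584 = -1584 + X)
o(S)/2473734 = (-1584 + 1/3402)/2473734 = -5388767/3402*1/2473734 = -5388767/8415643068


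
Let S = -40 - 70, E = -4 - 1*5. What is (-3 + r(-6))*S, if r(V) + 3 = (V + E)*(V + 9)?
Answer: 5610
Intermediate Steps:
E = -9 (E = -4 - 5 = -9)
r(V) = -3 + (-9 + V)*(9 + V) (r(V) = -3 + (V - 9)*(V + 9) = -3 + (-9 + V)*(9 + V))
S = -110
(-3 + r(-6))*S = (-3 + (-84 + (-6)²))*(-110) = (-3 + (-84 + 36))*(-110) = (-3 - 48)*(-110) = -51*(-110) = 5610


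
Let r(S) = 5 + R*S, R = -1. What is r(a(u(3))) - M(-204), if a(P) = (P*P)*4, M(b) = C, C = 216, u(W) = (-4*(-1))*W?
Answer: -787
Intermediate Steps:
u(W) = 4*W
M(b) = 216
a(P) = 4*P**2 (a(P) = P**2*4 = 4*P**2)
r(S) = 5 - S
r(a(u(3))) - M(-204) = (5 - 4*(4*3)**2) - 1*216 = (5 - 4*12**2) - 216 = (5 - 4*144) - 216 = (5 - 1*576) - 216 = (5 - 576) - 216 = -571 - 216 = -787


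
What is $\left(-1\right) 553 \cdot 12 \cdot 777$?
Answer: $-5156172$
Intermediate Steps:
$\left(-1\right) 553 \cdot 12 \cdot 777 = \left(-553\right) 9324 = -5156172$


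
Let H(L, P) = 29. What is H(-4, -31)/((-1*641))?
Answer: -29/641 ≈ -0.045242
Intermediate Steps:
H(-4, -31)/((-1*641)) = 29/((-1*641)) = 29/(-641) = 29*(-1/641) = -29/641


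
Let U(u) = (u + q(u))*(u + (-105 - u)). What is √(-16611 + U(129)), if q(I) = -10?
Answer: 21*I*√66 ≈ 170.6*I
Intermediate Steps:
U(u) = 1050 - 105*u (U(u) = (u - 10)*(u + (-105 - u)) = (-10 + u)*(-105) = 1050 - 105*u)
√(-16611 + U(129)) = √(-16611 + (1050 - 105*129)) = √(-16611 + (1050 - 13545)) = √(-16611 - 12495) = √(-29106) = 21*I*√66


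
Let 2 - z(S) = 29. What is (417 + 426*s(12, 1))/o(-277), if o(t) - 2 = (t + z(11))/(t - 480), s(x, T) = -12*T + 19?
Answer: 857681/606 ≈ 1415.3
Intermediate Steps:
s(x, T) = 19 - 12*T
z(S) = -27 (z(S) = 2 - 1*29 = 2 - 29 = -27)
o(t) = 2 + (-27 + t)/(-480 + t) (o(t) = 2 + (t - 27)/(t - 480) = 2 + (-27 + t)/(-480 + t))
(417 + 426*s(12, 1))/o(-277) = (417 + 426*(19 - 12*1))/((3*(-329 - 277)/(-480 - 277))) = (417 + 426*(19 - 12))/((3*(-606)/(-757))) = (417 + 426*7)/((3*(-1/757)*(-606))) = (417 + 2982)/(1818/757) = 3399*(757/1818) = 857681/606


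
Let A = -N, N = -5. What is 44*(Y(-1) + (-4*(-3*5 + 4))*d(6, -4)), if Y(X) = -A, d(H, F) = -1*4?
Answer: -7964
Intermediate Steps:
A = 5 (A = -1*(-5) = 5)
d(H, F) = -4
Y(X) = -5 (Y(X) = -1*5 = -5)
44*(Y(-1) + (-4*(-3*5 + 4))*d(6, -4)) = 44*(-5 - 4*(-3*5 + 4)*(-4)) = 44*(-5 - 4*(-1*15 + 4)*(-4)) = 44*(-5 - 4*(-15 + 4)*(-4)) = 44*(-5 - 4*(-11)*(-4)) = 44*(-5 + 44*(-4)) = 44*(-5 - 176) = 44*(-181) = -7964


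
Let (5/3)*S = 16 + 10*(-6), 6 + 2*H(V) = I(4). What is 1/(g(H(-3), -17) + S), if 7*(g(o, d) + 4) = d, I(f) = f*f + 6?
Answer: -35/1149 ≈ -0.030461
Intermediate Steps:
I(f) = 6 + f² (I(f) = f² + 6 = 6 + f²)
H(V) = 8 (H(V) = -3 + (6 + 4²)/2 = -3 + (6 + 16)/2 = -3 + (½)*22 = -3 + 11 = 8)
g(o, d) = -4 + d/7
S = -132/5 (S = 3*(16 + 10*(-6))/5 = 3*(16 - 60)/5 = (⅗)*(-44) = -132/5 ≈ -26.400)
1/(g(H(-3), -17) + S) = 1/((-4 + (⅐)*(-17)) - 132/5) = 1/((-4 - 17/7) - 132/5) = 1/(-45/7 - 132/5) = 1/(-1149/35) = -35/1149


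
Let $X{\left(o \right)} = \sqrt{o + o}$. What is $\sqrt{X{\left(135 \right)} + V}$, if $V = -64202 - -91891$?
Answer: $\sqrt{27689 + 3 \sqrt{30}} \approx 166.45$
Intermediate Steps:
$X{\left(o \right)} = \sqrt{2} \sqrt{o}$ ($X{\left(o \right)} = \sqrt{2 o} = \sqrt{2} \sqrt{o}$)
$V = 27689$ ($V = -64202 + 91891 = 27689$)
$\sqrt{X{\left(135 \right)} + V} = \sqrt{\sqrt{2} \sqrt{135} + 27689} = \sqrt{\sqrt{2} \cdot 3 \sqrt{15} + 27689} = \sqrt{3 \sqrt{30} + 27689} = \sqrt{27689 + 3 \sqrt{30}}$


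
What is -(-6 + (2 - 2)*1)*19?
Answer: 114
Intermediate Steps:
-(-6 + (2 - 2)*1)*19 = -(-6 + 0*1)*19 = -(-6 + 0)*19 = -(-6)*19 = -1*(-114) = 114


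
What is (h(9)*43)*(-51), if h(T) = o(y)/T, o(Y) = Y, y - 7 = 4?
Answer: -8041/3 ≈ -2680.3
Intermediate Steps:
y = 11 (y = 7 + 4 = 11)
h(T) = 11/T
(h(9)*43)*(-51) = ((11/9)*43)*(-51) = (473/9)*(-51) = -8041/3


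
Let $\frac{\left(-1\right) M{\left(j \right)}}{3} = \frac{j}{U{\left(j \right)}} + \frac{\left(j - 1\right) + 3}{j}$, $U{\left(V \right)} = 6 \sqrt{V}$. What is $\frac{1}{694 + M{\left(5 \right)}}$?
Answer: $\frac{68980}{47582279} + \frac{50 \sqrt{5}}{47582279} \approx 0.001452$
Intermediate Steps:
$M{\left(j \right)} = - \frac{\sqrt{j}}{2} - \frac{3 \left(2 + j\right)}{j}$ ($M{\left(j \right)} = - 3 \left(\frac{j}{6 \sqrt{j}} + \frac{\left(j - 1\right) + 3}{j}\right) = - 3 \left(j \frac{1}{6 \sqrt{j}} + \frac{\left(-1 + j\right) + 3}{j}\right) = - 3 \left(\frac{\sqrt{j}}{6} + \frac{2 + j}{j}\right) = - \frac{\sqrt{j}}{2} - \frac{3 \left(2 + j\right)}{j}$)
$\frac{1}{694 + M{\left(5 \right)}} = \frac{1}{694 - \left(3 + \frac{6}{5} + \frac{\sqrt{5}}{2}\right)} = \frac{1}{694 - \left(\frac{21}{5} + \frac{\sqrt{5}}{2}\right)} = \frac{1}{\frac{3449}{5} - \frac{\sqrt{5}}{2}}$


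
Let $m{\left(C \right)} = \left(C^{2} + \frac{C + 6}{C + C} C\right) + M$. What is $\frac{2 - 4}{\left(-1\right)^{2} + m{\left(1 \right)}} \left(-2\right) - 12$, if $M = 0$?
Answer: $- \frac{124}{11} \approx -11.273$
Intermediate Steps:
$m{\left(C \right)} = 3 + C^{2} + \frac{C}{2}$ ($m{\left(C \right)} = \left(C^{2} + \frac{C + 6}{C + C} C\right) + 0 = \left(C^{2} + \frac{6 + C}{2 C} C\right) + 0 = \left(C^{2} + \left(3 + \frac{C}{2}\right)\right) + 0 = \left(3 + C^{2} + \frac{C}{2}\right) + 0 = 3 + C^{2} + \frac{C}{2}$)
$\frac{2 - 4}{\left(-1\right)^{2} + m{\left(1 \right)}} \left(-2\right) - 12 = \frac{2 - 4}{\left(-1\right)^{2} + \left(3 + 1^{2} + \frac{1}{2} \cdot 1\right)} \left(-2\right) - 12 = - \frac{2}{1 + \left(3 + 1 + \frac{1}{2}\right)} \left(-2\right) - 12 = - \frac{2}{1 + \frac{9}{2}} \left(-2\right) - 12 = - \frac{2}{\frac{11}{2}} \left(-2\right) - 12 = \left(-2\right) \frac{2}{11} \left(-2\right) - 12 = \left(- \frac{4}{11}\right) \left(-2\right) - 12 = \frac{8}{11} - 12 = - \frac{124}{11}$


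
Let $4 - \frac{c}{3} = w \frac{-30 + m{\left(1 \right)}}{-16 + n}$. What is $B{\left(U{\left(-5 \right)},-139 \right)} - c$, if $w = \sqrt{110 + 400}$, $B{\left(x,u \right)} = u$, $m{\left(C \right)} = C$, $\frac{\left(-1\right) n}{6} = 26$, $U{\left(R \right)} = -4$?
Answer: $-151 + \frac{87 \sqrt{510}}{172} \approx -139.58$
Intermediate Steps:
$n = -156$ ($n = \left(-6\right) 26 = -156$)
$w = \sqrt{510} \approx 22.583$
$c = 12 - \frac{87 \sqrt{510}}{172}$ ($c = 12 - 3 \sqrt{510} \frac{-30 + 1}{-16 - 156} = 12 - 3 \sqrt{510} \left(- \frac{29}{-172}\right) = 12 - 3 \sqrt{510} \left(\left(-29\right) \left(- \frac{1}{172}\right)\right) = 12 - 3 \sqrt{510} \cdot \frac{29}{172} = 12 - 3 \frac{29 \sqrt{510}}{172} = 12 - \frac{87 \sqrt{510}}{172} \approx 0.57711$)
$B{\left(U{\left(-5 \right)},-139 \right)} - c = -139 - \left(12 - \frac{87 \sqrt{510}}{172}\right) = -151 + \frac{87 \sqrt{510}}{172}$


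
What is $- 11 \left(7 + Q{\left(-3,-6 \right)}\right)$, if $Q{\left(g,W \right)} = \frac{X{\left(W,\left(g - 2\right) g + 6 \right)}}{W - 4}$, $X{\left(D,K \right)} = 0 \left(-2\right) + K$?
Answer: $- \frac{539}{10} \approx -53.9$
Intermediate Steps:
$X{\left(D,K \right)} = K$ ($X{\left(D,K \right)} = 0 + K = K$)
$Q{\left(g,W \right)} = \frac{6 + g \left(-2 + g\right)}{-4 + W}$ ($Q{\left(g,W \right)} = \frac{\left(g - 2\right) g + 6}{W - 4} = \frac{\left(-2 + g\right) g + 6}{-4 + W} = \frac{g \left(-2 + g\right) + 6}{-4 + W} = \frac{6 + g \left(-2 + g\right)}{-4 + W}$)
$- 11 \left(7 + Q{\left(-3,-6 \right)}\right) = - 11 \left(7 + \frac{6 + \left(-3\right)^{2} - -6}{-4 - 6}\right) = - 11 \left(7 + \frac{6 + 9 + 6}{-10}\right) = - 11 \left(7 - \frac{21}{10}\right) = \left(-11\right) \frac{49}{10} = - \frac{539}{10}$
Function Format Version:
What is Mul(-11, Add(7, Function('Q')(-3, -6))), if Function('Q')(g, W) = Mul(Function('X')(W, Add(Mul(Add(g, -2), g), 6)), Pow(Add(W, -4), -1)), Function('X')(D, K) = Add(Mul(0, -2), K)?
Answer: Rational(-539, 10) ≈ -53.900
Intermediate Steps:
Function('X')(D, K) = K (Function('X')(D, K) = Add(0, K) = K)
Function('Q')(g, W) = Mul(Pow(Add(-4, W), -1), Add(6, Mul(g, Add(-2, g)))) (Function('Q')(g, W) = Mul(Add(Mul(Add(g, -2), g), 6), Pow(Add(W, -4), -1)) = Mul(Add(Mul(Add(-2, g), g), 6), Pow(Add(-4, W), -1)) = Mul(Add(Mul(g, Add(-2, g)), 6), Pow(Add(-4, W), -1)) = Mul(Add(6, Mul(g, Add(-2, g))), Pow(Add(-4, W), -1)) = Mul(Pow(Add(-4, W), -1), Add(6, Mul(g, Add(-2, g)))))
Mul(-11, Add(7, Function('Q')(-3, -6))) = Mul(-11, Add(7, Mul(Pow(Add(-4, -6), -1), Add(6, Pow(-3, 2), Mul(-2, -3))))) = Mul(-11, Add(7, Mul(Pow(-10, -1), Add(6, 9, 6)))) = Mul(-11, Add(7, Mul(Rational(-1, 10), 21))) = Mul(-11, Add(7, Rational(-21, 10))) = Mul(-11, Rational(49, 10)) = Rational(-539, 10)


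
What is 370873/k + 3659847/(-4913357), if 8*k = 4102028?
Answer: -108735816107/5038681996999 ≈ -0.021580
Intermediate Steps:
k = 1025507/2 (k = (⅛)*4102028 = 1025507/2 ≈ 5.1275e+5)
370873/k + 3659847/(-4913357) = 370873/(1025507/2) + 3659847/(-4913357) = 370873*(2/1025507) + 3659847*(-1/4913357) = 741746/1025507 - 3659847/4913357 = -108735816107/5038681996999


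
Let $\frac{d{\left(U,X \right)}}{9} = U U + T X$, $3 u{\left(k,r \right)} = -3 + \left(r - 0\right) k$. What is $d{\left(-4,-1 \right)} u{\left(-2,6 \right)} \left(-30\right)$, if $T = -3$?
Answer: $25650$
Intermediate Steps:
$u{\left(k,r \right)} = -1 + \frac{k r}{3}$ ($u{\left(k,r \right)} = \frac{-3 + \left(r - 0\right) k}{3} = \frac{-3 + \left(r + 0\right) k}{3} = \frac{-3 + r k}{3} = \frac{-3 + k r}{3} = -1 + \frac{k r}{3}$)
$d{\left(U,X \right)} = - 27 X + 9 U^{2}$ ($d{\left(U,X \right)} = 9 \left(U U - 3 X\right) = 9 \left(U^{2} - 3 X\right) = - 27 X + 9 U^{2}$)
$d{\left(-4,-1 \right)} u{\left(-2,6 \right)} \left(-30\right) = \left(\left(-27\right) \left(-1\right) + 9 \left(-4\right)^{2}\right) \left(-1 + \frac{1}{3} \left(-2\right) 6\right) \left(-30\right) = \left(27 + 9 \cdot 16\right) \left(-1 - 4\right) \left(-30\right) = \left(27 + 144\right) \left(-5\right) \left(-30\right) = 171 \left(-5\right) \left(-30\right) = \left(-855\right) \left(-30\right) = 25650$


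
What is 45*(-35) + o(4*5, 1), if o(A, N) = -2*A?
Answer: -1615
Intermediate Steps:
45*(-35) + o(4*5, 1) = 45*(-35) - 8*5 = -1575 - 2*20 = -1575 - 40 = -1615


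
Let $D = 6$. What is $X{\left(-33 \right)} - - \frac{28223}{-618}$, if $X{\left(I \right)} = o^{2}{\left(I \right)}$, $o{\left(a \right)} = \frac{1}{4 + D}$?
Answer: $- \frac{1410841}{30900} \approx -45.658$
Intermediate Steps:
$o{\left(a \right)} = \frac{1}{10}$ ($o{\left(a \right)} = \frac{1}{4 + 6} = \frac{1}{10}$)
$X{\left(I \right)} = \frac{1}{100}$ ($X{\left(I \right)} = \left(\frac{1}{10}\right)^{2} = \frac{1}{100}$)
$X{\left(-33 \right)} - - \frac{28223}{-618} = \frac{1}{100} - - \frac{28223}{-618} = \frac{1}{100} - \left(-28223\right) \left(- \frac{1}{618}\right) = \frac{1}{100} - \frac{28223}{618} = - \frac{1410841}{30900}$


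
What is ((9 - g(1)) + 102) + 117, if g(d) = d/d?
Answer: 227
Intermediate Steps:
g(d) = 1
((9 - g(1)) + 102) + 117 = ((9 - 1*1) + 102) + 117 = ((9 - 1) + 102) + 117 = (8 + 102) + 117 = 110 + 117 = 227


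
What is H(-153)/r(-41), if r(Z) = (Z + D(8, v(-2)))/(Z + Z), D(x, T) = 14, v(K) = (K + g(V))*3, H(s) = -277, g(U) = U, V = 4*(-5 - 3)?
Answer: -22714/27 ≈ -841.26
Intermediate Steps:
V = -32 (V = 4*(-8) = -32)
v(K) = -96 + 3*K (v(K) = (K - 32)*3 = (-32 + K)*3 = -96 + 3*K)
r(Z) = (14 + Z)/(2*Z) (r(Z) = (Z + 14)/(Z + Z) = (14 + Z)/((2*Z)) = (14 + Z)*(1/(2*Z)) = (14 + Z)/(2*Z))
H(-153)/r(-41) = -277*(-82/(14 - 41)) = -277/((½)*(-1/41)*(-27)) = -277/27/82 = -277*82/27 = -22714/27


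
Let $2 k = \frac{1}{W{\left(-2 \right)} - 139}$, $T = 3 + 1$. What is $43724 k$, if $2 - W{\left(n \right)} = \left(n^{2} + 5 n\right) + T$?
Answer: $- \frac{21862}{135} \approx -161.94$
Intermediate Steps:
$T = 4$
$W{\left(n \right)} = -2 - n^{2} - 5 n$ ($W{\left(n \right)} = 2 - \left(\left(n^{2} + 5 n\right) + 4\right) = 2 - \left(4 + n^{2} + 5 n\right) = -2 - n^{2} - 5 n$)
$k = - \frac{1}{270}$ ($k = \frac{1}{2 \left(\left(-2 - \left(-2\right)^{2} - -10\right) - 139\right)} = \frac{1}{2 \left(\left(-2 - 4 + 10\right) - 139\right)} = \frac{1}{2 \left(4 - 139\right)} = \frac{1}{2 \left(-135\right)} = \frac{1}{2} \left(- \frac{1}{135}\right) = - \frac{1}{270} \approx -0.0037037$)
$43724 k = 43724 \left(- \frac{1}{270}\right) = - \frac{21862}{135}$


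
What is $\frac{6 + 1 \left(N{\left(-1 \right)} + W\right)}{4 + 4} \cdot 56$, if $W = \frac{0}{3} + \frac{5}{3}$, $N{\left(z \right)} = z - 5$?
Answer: $\frac{35}{3} \approx 11.667$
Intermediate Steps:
$N{\left(z \right)} = -5 + z$
$W = \frac{5}{3}$ ($W = 0 \cdot \frac{1}{3} + 5 \cdot \frac{1}{3} = 0 + \frac{5}{3} = \frac{5}{3} \approx 1.6667$)
$\frac{6 + 1 \left(N{\left(-1 \right)} + W\right)}{4 + 4} \cdot 56 = \frac{6 + 1 \left(\left(-5 - 1\right) + \frac{5}{3}\right)}{4 + 4} \cdot 56 = \frac{6 + 1 \left(-6 + \frac{5}{3}\right)}{8} \cdot 56 = \left(6 + 1 \left(- \frac{13}{3}\right)\right) \frac{1}{8} \cdot 56 = \left(6 - \frac{13}{3}\right) \frac{1}{8} \cdot 56 = \frac{5}{3} \cdot \frac{1}{8} \cdot 56 = \frac{5}{24} \cdot 56 = \frac{35}{3}$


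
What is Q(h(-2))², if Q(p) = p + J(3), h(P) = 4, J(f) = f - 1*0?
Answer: 49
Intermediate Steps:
J(f) = f (J(f) = f + 0 = f)
Q(p) = 3 + p (Q(p) = p + 3 = 3 + p)
Q(h(-2))² = (3 + 4)² = 7² = 49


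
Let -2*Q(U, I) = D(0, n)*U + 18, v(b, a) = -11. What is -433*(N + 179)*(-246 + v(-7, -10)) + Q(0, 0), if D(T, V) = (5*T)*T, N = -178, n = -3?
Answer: 111272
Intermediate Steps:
D(T, V) = 5*T²
Q(U, I) = -9 (Q(U, I) = -((5*0²)*U + 18)/2 = -((5*0)*U + 18)/2 = -(0*U + 18)/2 = -(0 + 18)/2 = -½*18 = -9)
-433*(N + 179)*(-246 + v(-7, -10)) + Q(0, 0) = -433*(-178 + 179)*(-246 - 11) - 9 = -433*(-257) - 9 = 111281 - 9 = 111272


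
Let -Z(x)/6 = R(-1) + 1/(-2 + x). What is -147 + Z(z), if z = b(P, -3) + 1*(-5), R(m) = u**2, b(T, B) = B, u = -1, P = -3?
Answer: -762/5 ≈ -152.40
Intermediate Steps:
R(m) = 1 (R(m) = (-1)**2 = 1)
z = -8 (z = -3 + 1*(-5) = -3 - 5 = -8)
Z(x) = -6 - 6/(-2 + x) (Z(x) = -6*(1 + 1/(-2 + x)) = -6 - 6/(-2 + x))
-147 + Z(z) = -147 + 6*(1 - 1*(-8))/(-2 - 8) = -147 + 6*(1 + 8)/(-10) = -147 + 6*(-1/10)*9 = -147 - 27/5 = -762/5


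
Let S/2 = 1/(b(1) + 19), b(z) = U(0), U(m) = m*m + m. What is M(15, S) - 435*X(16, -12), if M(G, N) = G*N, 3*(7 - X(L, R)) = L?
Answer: -13745/19 ≈ -723.42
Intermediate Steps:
U(m) = m + m² (U(m) = m² + m = m + m²)
b(z) = 0 (b(z) = 0*(1 + 0) = 0*1 = 0)
X(L, R) = 7 - L/3
S = 2/19 (S = 2/(0 + 19) = 2/19 ≈ 0.10526)
M(15, S) - 435*X(16, -12) = 15*(2/19) - 435*(7 - ⅓*16) = 30/19 - 435*(7 - 16/3) = 30/19 - 435*5/3 = 30/19 - 725 = -13745/19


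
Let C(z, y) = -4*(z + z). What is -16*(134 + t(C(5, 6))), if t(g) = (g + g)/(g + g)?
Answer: -2160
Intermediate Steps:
C(z, y) = -8*z
t(g) = 1 (t(g) = (2*g)/((2*g)) = (2*g)*(1/(2*g)) = 1)
-16*(134 + t(C(5, 6))) = -16*(134 + 1) = -16*135 = -2160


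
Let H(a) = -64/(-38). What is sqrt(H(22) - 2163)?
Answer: I*sqrt(780235)/19 ≈ 46.49*I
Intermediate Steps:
H(a) = 32/19 (H(a) = -64*(-1/38) = 32/19)
sqrt(H(22) - 2163) = sqrt(32/19 - 2163) = sqrt(-41065/19) = I*sqrt(780235)/19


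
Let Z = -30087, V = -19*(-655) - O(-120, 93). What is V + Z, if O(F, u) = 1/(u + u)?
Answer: -3281413/186 ≈ -17642.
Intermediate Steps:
O(F, u) = 1/(2*u)
V = 2314769/186 (V = -19*(-655) - 1/(2*93) = 12445 - 1/(2*93) = 12445 - 1*1/186 = 12445 - 1/186 = 2314769/186 ≈ 12445.)
V + Z = 2314769/186 - 30087 = -3281413/186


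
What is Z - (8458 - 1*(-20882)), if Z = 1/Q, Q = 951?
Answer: -27902339/951 ≈ -29340.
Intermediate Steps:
Z = 1/951 ≈ 0.0010515
Z - (8458 - 1*(-20882)) = 1/951 - (8458 - 1*(-20882)) = 1/951 - (8458 + 20882) = 1/951 - 1*29340 = 1/951 - 29340 = -27902339/951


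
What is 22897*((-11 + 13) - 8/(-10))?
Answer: 320558/5 ≈ 64112.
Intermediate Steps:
22897*((-11 + 13) - 8/(-10)) = 22897*(2 - 8*(-⅒)) = 22897*(2 + ⅘) = 22897*(14/5) = 320558/5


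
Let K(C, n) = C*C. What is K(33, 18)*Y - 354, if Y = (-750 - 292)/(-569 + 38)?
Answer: 105196/59 ≈ 1783.0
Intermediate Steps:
K(C, n) = C**2
Y = 1042/531 (Y = -1042/(-531) = -1042*(-1/531) = 1042/531 ≈ 1.9623)
K(33, 18)*Y - 354 = 33**2*(1042/531) - 354 = 1089*(1042/531) - 354 = 126082/59 - 354 = 105196/59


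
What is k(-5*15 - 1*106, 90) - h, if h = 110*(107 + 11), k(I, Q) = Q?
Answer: -12890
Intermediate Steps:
h = 12980 (h = 110*118 = 12980)
k(-5*15 - 1*106, 90) - h = 90 - 1*12980 = 90 - 12980 = -12890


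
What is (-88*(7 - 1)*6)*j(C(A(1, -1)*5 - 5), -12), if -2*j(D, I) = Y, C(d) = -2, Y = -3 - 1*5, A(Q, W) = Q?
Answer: -12672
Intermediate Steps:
Y = -8 (Y = -3 - 5 = -8)
j(D, I) = 4 (j(D, I) = -½*(-8) = 4)
(-88*(7 - 1)*6)*j(C(A(1, -1)*5 - 5), -12) = -88*(7 - 1)*6*4 = -528*6*4 = -88*36*4 = -3168*4 = -12672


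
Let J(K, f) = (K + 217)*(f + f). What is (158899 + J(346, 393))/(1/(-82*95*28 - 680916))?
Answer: -540695534012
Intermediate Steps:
J(K, f) = 2*f*(217 + K) (J(K, f) = (217 + K)*(2*f) = 2*f*(217 + K))
(158899 + J(346, 393))/(1/(-82*95*28 - 680916)) = (158899 + 2*393*(217 + 346))/(1/(-82*95*28 - 680916)) = (158899 + 2*393*563)/(1/(-7790*28 - 680916)) = (158899 + 442518)/(1/(-218120 - 680916)) = 601417/(1/(-899036)) = 601417/(-1/899036) = 601417*(-899036) = -540695534012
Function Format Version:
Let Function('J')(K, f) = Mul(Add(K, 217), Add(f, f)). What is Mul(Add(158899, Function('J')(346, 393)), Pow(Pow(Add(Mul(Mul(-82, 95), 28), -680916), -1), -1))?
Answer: -540695534012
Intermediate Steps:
Function('J')(K, f) = Mul(2, f, Add(217, K)) (Function('J')(K, f) = Mul(Add(217, K), Mul(2, f)) = Mul(2, f, Add(217, K)))
Mul(Add(158899, Function('J')(346, 393)), Pow(Pow(Add(Mul(Mul(-82, 95), 28), -680916), -1), -1)) = Mul(Add(158899, Mul(2, 393, Add(217, 346))), Pow(Pow(Add(Mul(Mul(-82, 95), 28), -680916), -1), -1)) = Mul(Add(158899, Mul(2, 393, 563)), Pow(Pow(Add(Mul(-7790, 28), -680916), -1), -1)) = Mul(Add(158899, 442518), Pow(Pow(Add(-218120, -680916), -1), -1)) = Mul(601417, Pow(Pow(-899036, -1), -1)) = Mul(601417, Pow(Rational(-1, 899036), -1)) = Mul(601417, -899036) = -540695534012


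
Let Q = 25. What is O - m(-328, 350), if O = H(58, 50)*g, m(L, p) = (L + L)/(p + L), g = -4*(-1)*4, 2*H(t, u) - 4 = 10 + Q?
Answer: 3760/11 ≈ 341.82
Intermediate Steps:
H(t, u) = 39/2 (H(t, u) = 2 + (10 + 25)/2 = 2 + (½)*35 = 2 + 35/2 = 39/2)
g = 16 (g = 4*4 = 16)
m(L, p) = 2*L/(L + p) (m(L, p) = (2*L)/(L + p) = 2*L/(L + p))
O = 312 (O = (39/2)*16 = 312)
O - m(-328, 350) = 312 - 2*(-328)/(-328 + 350) = 312 - 2*(-328)/22 = 312 - 1*(-328/11) = 312 + 328/11 = 3760/11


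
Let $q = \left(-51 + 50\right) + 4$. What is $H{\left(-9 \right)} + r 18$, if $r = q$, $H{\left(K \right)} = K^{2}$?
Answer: $135$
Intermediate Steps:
$q = 3$ ($q = -1 + 4 = 3$)
$r = 3$
$H{\left(-9 \right)} + r 18 = \left(-9\right)^{2} + 3 \cdot 18 = 81 + 54 = 135$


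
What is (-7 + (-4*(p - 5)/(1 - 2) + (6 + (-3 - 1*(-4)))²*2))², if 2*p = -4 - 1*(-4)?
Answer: 5041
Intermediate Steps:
p = 0 (p = (-4 - 1*(-4))/2 = (-4 + 4)/2 = (½)*0 = 0)
(-7 + (-4*(p - 5)/(1 - 2) + (6 + (-3 - 1*(-4)))²*2))² = (-7 + (-4*(0 - 5)/(1 - 2) + (6 + (-3 - 1*(-4)))²*2))² = (-7 + (-4/((-1/(-5))) + (6 + (-3 + 4))²*2))² = (-7 + (-4/((-1*(-⅕))) + (6 + 1)²*2))² = (-7 + (-4/⅕ + 7²*2))² = (-7 + (-4*5 + 49*2))² = (-7 + (-20 + 98))² = (-7 + 78)² = 71² = 5041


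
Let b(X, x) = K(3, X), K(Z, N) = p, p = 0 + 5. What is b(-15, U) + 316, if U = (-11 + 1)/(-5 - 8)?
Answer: 321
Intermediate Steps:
p = 5
K(Z, N) = 5
U = 10/13 (U = -10/(-13) = -10*(-1/13) = 10/13 ≈ 0.76923)
b(X, x) = 5
b(-15, U) + 316 = 5 + 316 = 321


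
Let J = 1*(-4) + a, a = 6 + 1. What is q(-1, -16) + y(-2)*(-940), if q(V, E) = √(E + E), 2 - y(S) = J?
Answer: 940 + 4*I*√2 ≈ 940.0 + 5.6569*I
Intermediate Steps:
a = 7
J = 3 (J = 1*(-4) + 7 = -4 + 7 = 3)
y(S) = -1 (y(S) = 2 - 1*3 = 2 - 3 = -1)
q(V, E) = √2*√E (q(V, E) = √(2*E) = √2*√E)
q(-1, -16) + y(-2)*(-940) = √2*√(-16) - 1*(-940) = √2*(4*I) + 940 = 4*I*√2 + 940 = 940 + 4*I*√2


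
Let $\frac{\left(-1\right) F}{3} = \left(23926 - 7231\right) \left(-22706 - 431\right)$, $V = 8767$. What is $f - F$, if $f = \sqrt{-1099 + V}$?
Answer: $-1158816645 + 6 \sqrt{213} \approx -1.1588 \cdot 10^{9}$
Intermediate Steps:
$F = 1158816645$ ($F = - 3 \left(23926 - 7231\right) \left(-22706 - 431\right) = - 3 \cdot 16695 \left(-23137\right) = \left(-3\right) \left(-386272215\right) = 1158816645$)
$f = 6 \sqrt{213}$ ($f = \sqrt{-1099 + 8767} = \sqrt{7668} = 6 \sqrt{213} \approx 87.567$)
$f - F = 6 \sqrt{213} - 1158816645 = -1158816645 + 6 \sqrt{213}$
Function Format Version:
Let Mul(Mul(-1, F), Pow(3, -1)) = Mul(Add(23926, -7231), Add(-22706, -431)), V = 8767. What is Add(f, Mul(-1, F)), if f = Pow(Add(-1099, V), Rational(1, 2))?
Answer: Add(-1158816645, Mul(6, Pow(213, Rational(1, 2)))) ≈ -1.1588e+9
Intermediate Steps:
F = 1158816645 (F = Mul(-3, Mul(Add(23926, -7231), Add(-22706, -431))) = Mul(-3, Mul(16695, -23137)) = Mul(-3, -386272215) = 1158816645)
f = Mul(6, Pow(213, Rational(1, 2))) (f = Pow(Add(-1099, 8767), Rational(1, 2)) = Pow(7668, Rational(1, 2)) = Mul(6, Pow(213, Rational(1, 2))) ≈ 87.567)
Add(f, Mul(-1, F)) = Add(Mul(6, Pow(213, Rational(1, 2))), Mul(-1, 1158816645)) = Add(Mul(6, Pow(213, Rational(1, 2))), -1158816645) = Add(-1158816645, Mul(6, Pow(213, Rational(1, 2))))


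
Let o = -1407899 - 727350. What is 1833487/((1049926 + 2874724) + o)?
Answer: 1833487/1789401 ≈ 1.0246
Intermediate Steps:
o = -2135249
1833487/((1049926 + 2874724) + o) = 1833487/((1049926 + 2874724) - 2135249) = 1833487/(3924650 - 2135249) = 1833487/1789401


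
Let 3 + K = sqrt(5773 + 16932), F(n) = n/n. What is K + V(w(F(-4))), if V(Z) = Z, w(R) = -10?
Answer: -13 + sqrt(22705) ≈ 137.68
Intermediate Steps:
F(n) = 1
K = -3 + sqrt(22705) (K = -3 + sqrt(5773 + 16932) = -3 + sqrt(22705) ≈ 147.68)
K + V(w(F(-4))) = (-3 + sqrt(22705)) - 10 = -13 + sqrt(22705)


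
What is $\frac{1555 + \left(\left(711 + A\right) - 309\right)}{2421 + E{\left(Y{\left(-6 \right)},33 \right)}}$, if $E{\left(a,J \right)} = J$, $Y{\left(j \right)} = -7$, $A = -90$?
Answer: $\frac{1867}{2454} \approx 0.7608$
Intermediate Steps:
$\frac{1555 + \left(\left(711 + A\right) - 309\right)}{2421 + E{\left(Y{\left(-6 \right)},33 \right)}} = \frac{1555 + \left(\left(711 - 90\right) - 309\right)}{2421 + 33} = \frac{1555 + \left(621 - 309\right)}{2454} = \left(1555 + 312\right) \frac{1}{2454} = 1867 \cdot \frac{1}{2454} = \frac{1867}{2454}$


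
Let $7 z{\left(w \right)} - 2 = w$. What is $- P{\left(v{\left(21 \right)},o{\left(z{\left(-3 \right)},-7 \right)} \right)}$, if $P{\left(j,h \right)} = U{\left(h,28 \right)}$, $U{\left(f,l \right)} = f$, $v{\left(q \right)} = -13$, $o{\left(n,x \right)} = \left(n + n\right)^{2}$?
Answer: $- \frac{4}{49} \approx -0.081633$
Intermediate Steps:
$z{\left(w \right)} = \frac{2}{7} + \frac{w}{7}$
$o{\left(n,x \right)} = 4 n^{2}$ ($o{\left(n,x \right)} = \left(2 n\right)^{2} = 4 n^{2}$)
$P{\left(j,h \right)} = h$
$- P{\left(v{\left(21 \right)},o{\left(z{\left(-3 \right)},-7 \right)} \right)} = - 4 \left(\frac{2}{7} + \frac{1}{7} \left(-3\right)\right)^{2} = - 4 \left(\frac{2}{7} - \frac{3}{7}\right)^{2} = - 4 \left(- \frac{1}{7}\right)^{2} = - \frac{4}{49}$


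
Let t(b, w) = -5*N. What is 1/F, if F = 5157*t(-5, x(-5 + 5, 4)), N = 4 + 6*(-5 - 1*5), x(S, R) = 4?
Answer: 1/1443960 ≈ 6.9254e-7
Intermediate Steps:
N = -56 (N = 4 + 6*(-5 - 5) = 4 + 6*(-10) = 4 - 60 = -56)
t(b, w) = 280 (t(b, w) = -5*(-56) = 280)
F = 1443960 (F = 5157*280 = 1443960)
1/F = 1/1443960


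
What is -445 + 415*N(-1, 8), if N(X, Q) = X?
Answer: -860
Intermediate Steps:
-445 + 415*N(-1, 8) = -445 + 415*(-1) = -445 - 415 = -860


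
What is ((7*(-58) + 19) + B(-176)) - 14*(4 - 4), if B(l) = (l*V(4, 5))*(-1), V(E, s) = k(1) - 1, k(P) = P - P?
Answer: -563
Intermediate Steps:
k(P) = 0
V(E, s) = -1 (V(E, s) = 0 - 1 = -1)
B(l) = l (B(l) = (l*(-1))*(-1) = -l*(-1) = l)
((7*(-58) + 19) + B(-176)) - 14*(4 - 4) = ((7*(-58) + 19) - 176) - 14*(4 - 4) = ((-406 + 19) - 176) - 14*0 = (-387 - 176) + 0 = -563 + 0 = -563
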